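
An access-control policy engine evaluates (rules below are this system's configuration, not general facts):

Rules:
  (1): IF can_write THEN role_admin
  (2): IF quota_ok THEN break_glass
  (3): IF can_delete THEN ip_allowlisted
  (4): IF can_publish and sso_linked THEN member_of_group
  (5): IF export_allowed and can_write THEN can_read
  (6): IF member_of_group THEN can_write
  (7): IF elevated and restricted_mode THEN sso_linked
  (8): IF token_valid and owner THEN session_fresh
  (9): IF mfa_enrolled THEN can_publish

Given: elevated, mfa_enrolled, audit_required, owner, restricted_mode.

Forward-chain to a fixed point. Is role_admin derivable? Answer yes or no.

Round 1 fires (7), (9), giving sso_linked, can_publish.
Round 2 fires (4), giving member_of_group.
Round 3 fires (6), giving can_write.
Round 4 fires (1), giving role_admin.
role_admin appears in round 4, so it is derivable.

yes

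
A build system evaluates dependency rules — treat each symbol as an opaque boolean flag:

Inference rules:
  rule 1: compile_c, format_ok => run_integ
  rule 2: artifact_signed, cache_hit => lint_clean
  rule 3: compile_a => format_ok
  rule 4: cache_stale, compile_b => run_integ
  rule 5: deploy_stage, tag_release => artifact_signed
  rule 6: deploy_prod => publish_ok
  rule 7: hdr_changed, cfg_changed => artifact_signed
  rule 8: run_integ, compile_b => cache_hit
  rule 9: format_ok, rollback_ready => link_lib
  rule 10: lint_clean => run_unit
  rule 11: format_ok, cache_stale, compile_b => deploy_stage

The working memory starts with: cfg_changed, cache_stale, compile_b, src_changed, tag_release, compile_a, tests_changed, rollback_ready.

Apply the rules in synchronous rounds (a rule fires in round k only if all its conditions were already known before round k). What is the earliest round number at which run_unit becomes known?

5

Round 1: rule 3 [compile_a => format_ok]; rule 4 [cache_stale, compile_b => run_integ]. Adds format_ok, run_integ.
Round 2: rule 8 [run_integ, compile_b => cache_hit]; rule 9 [format_ok, rollback_ready => link_lib]; rule 11 [format_ok, cache_stale, compile_b => deploy_stage]. Adds cache_hit, link_lib, deploy_stage.
Round 3: rule 5 [deploy_stage, tag_release => artifact_signed]. Adds artifact_signed.
Round 4: rule 2 [artifact_signed, cache_hit => lint_clean]. Adds lint_clean.
Round 5: rule 10 [lint_clean => run_unit]. Adds run_unit.
run_unit first appears in round 5.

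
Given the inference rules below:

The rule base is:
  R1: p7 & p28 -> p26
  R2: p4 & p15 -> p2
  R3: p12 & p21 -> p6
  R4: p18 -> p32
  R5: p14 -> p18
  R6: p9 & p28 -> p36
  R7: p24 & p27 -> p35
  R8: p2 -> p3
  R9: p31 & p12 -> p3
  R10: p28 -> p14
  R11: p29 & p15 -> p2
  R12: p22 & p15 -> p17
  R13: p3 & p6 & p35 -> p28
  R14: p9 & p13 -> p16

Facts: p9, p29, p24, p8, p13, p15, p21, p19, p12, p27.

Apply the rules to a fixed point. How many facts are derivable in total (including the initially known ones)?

Round 1 fires R3, R7, R11, R14, giving p6, p35, p2, p16.
Round 2 fires R8, giving p3.
Round 3 fires R13, giving p28.
Round 4 fires R6, R10, giving p36, p14.
Round 5 fires R5, giving p18.
Round 6 fires R4, giving p32.
Closure: {p12, p13, p14, p15, p16, p18, p19, p2, p21, p24, p27, p28, p29, p3, p32, p35, p36, p6, p8, p9} — 20 facts.

20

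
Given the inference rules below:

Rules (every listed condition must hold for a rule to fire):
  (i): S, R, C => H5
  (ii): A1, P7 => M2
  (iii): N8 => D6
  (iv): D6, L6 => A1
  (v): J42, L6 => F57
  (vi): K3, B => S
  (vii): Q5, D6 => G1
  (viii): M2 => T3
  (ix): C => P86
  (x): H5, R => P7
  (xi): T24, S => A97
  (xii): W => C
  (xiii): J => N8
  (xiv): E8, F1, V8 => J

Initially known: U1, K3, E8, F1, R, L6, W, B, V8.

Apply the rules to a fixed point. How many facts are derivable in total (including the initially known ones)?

20

Round 1 — (vi), (xii), (xiv), derive S, C, J.
Round 2 — (i), (ix), (xiii), derive H5, P86, N8.
Round 3 — (iii), (x), derive D6, P7.
Round 4 — (iv), derive A1.
Round 5 — (ii), derive M2.
Round 6 — (viii), derive T3.
Closure: {A1, B, C, D6, E8, F1, H5, J, K3, L6, M2, N8, P7, P86, R, S, T3, U1, V8, W} — 20 facts.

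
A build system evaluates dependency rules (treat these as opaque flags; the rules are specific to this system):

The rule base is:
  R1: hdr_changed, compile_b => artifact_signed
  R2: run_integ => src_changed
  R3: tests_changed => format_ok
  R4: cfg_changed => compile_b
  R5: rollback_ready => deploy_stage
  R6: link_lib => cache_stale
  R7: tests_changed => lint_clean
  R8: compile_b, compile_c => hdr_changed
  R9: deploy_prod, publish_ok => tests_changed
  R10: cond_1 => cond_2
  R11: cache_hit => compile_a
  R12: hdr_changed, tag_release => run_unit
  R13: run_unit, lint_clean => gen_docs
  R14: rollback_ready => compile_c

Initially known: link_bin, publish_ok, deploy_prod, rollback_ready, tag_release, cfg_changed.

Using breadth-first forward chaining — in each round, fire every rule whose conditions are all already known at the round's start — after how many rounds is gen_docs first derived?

Round 1: R4 [cfg_changed => compile_b]; R5 [rollback_ready => deploy_stage]; R9 [deploy_prod, publish_ok => tests_changed]; R14 [rollback_ready => compile_c]. New: compile_b, deploy_stage, tests_changed, compile_c.
Round 2: R3 [tests_changed => format_ok]; R7 [tests_changed => lint_clean]; R8 [compile_b, compile_c => hdr_changed]. New: format_ok, lint_clean, hdr_changed.
Round 3: R1 [hdr_changed, compile_b => artifact_signed]; R12 [hdr_changed, tag_release => run_unit]. New: artifact_signed, run_unit.
Round 4: R13 [run_unit, lint_clean => gen_docs]. New: gen_docs.
gen_docs first appears in round 4.

4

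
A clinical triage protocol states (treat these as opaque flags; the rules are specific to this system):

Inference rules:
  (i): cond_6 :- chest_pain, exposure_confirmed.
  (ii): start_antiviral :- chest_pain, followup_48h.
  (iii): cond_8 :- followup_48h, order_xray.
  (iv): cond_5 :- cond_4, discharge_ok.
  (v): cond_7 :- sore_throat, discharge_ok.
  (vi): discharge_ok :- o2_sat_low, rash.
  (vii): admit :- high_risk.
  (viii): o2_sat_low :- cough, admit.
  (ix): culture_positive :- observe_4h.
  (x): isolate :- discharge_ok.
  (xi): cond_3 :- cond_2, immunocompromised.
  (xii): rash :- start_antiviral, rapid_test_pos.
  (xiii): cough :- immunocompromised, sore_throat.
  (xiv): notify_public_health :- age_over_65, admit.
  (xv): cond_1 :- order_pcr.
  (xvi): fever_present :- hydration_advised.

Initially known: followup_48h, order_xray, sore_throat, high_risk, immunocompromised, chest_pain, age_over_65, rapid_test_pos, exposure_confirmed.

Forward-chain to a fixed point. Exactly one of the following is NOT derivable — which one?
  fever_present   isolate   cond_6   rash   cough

fever_present

Round 1: (i) [cond_6 :- chest_pain, exposure_confirmed.]; (ii) [start_antiviral :- chest_pain, followup_48h.]; (iii) [cond_8 :- followup_48h, order_xray.]; (vii) [admit :- high_risk.]; (xiii) [cough :- immunocompromised, sore_throat.]. Adds cond_6, start_antiviral, cond_8, admit, cough.
Round 2: (viii) [o2_sat_low :- cough, admit.]; (xii) [rash :- start_antiviral, rapid_test_pos.]; (xiv) [notify_public_health :- age_over_65, admit.]. Adds o2_sat_low, rash, notify_public_health.
Round 3: (vi) [discharge_ok :- o2_sat_low, rash.]. Adds discharge_ok.
Round 4: (v) [cond_7 :- sore_throat, discharge_ok.]; (x) [isolate :- discharge_ok.]. Adds cond_7, isolate.
Derived: cough (round 1), isolate (round 4), rash (round 2), cond_6 (round 1). fever_present never appears in any round.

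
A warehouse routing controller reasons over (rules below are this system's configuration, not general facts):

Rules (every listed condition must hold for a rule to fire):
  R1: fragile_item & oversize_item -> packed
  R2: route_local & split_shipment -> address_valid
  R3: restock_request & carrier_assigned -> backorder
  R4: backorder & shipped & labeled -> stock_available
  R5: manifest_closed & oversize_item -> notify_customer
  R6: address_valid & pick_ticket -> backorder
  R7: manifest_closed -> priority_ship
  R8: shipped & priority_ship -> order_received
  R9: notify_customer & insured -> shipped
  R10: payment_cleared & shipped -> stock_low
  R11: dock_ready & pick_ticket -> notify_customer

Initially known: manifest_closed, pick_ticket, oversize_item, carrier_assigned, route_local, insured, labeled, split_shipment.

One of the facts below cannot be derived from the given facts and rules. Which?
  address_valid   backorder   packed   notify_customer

packed

[1] R2 [route_local & split_shipment -> address_valid]; R5 [manifest_closed & oversize_item -> notify_customer]; R7 [manifest_closed -> priority_ship]. ⇒ new: address_valid, notify_customer, priority_ship.
[2] R6 [address_valid & pick_ticket -> backorder]; R9 [notify_customer & insured -> shipped]. ⇒ new: backorder, shipped.
[3] R4 [backorder & shipped & labeled -> stock_available]; R8 [shipped & priority_ship -> order_received]. ⇒ new: stock_available, order_received.
Derived: backorder (round 2), address_valid (round 1), notify_customer (round 1). packed never appears in any round.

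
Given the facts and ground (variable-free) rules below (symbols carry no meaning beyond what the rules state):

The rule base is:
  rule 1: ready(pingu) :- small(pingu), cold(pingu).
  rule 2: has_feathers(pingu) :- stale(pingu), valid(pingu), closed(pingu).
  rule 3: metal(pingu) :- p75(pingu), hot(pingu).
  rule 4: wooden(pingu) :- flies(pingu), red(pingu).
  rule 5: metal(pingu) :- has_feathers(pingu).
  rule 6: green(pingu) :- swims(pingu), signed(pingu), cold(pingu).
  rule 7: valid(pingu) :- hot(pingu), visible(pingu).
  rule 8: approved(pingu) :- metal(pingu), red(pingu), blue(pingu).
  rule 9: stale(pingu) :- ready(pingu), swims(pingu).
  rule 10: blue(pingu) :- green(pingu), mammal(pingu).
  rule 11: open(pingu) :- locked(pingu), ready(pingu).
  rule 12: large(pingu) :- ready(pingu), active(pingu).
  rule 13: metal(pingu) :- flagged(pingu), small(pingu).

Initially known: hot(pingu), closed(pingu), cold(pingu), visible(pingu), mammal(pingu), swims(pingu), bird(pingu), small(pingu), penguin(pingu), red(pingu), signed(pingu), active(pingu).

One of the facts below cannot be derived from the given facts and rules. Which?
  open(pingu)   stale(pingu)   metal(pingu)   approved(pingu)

[1] rule 1 [ready(pingu) :- small(pingu), cold(pingu).]; rule 6 [green(pingu) :- swims(pingu), signed(pingu), cold(pingu).]; rule 7 [valid(pingu) :- hot(pingu), visible(pingu).]. ⇒ new: ready(pingu), green(pingu), valid(pingu).
[2] rule 9 [stale(pingu) :- ready(pingu), swims(pingu).]; rule 10 [blue(pingu) :- green(pingu), mammal(pingu).]; rule 12 [large(pingu) :- ready(pingu), active(pingu).]. ⇒ new: stale(pingu), blue(pingu), large(pingu).
[3] rule 2 [has_feathers(pingu) :- stale(pingu), valid(pingu), closed(pingu).]. ⇒ new: has_feathers(pingu).
[4] rule 5 [metal(pingu) :- has_feathers(pingu).]. ⇒ new: metal(pingu).
[5] rule 8 [approved(pingu) :- metal(pingu), red(pingu), blue(pingu).]. ⇒ new: approved(pingu).
Derived: approved(pingu) (round 5), stale(pingu) (round 2), metal(pingu) (round 4). open(pingu) never appears in any round.

open(pingu)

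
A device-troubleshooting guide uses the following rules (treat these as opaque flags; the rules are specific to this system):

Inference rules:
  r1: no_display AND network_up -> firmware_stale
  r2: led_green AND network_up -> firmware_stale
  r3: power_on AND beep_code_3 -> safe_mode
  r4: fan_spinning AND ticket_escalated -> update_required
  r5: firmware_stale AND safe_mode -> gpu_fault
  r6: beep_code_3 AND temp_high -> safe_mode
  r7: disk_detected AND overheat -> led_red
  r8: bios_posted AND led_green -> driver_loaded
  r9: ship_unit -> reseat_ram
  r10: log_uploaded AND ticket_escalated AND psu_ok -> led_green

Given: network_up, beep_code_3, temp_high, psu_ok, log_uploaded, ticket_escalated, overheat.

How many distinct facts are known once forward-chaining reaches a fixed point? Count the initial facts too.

Round 1: r6 [beep_code_3 AND temp_high -> safe_mode]; r10 [log_uploaded AND ticket_escalated AND psu_ok -> led_green]. Adds safe_mode, led_green.
Round 2: r2 [led_green AND network_up -> firmware_stale]. Adds firmware_stale.
Round 3: r5 [firmware_stale AND safe_mode -> gpu_fault]. Adds gpu_fault.
Closure: {beep_code_3, firmware_stale, gpu_fault, led_green, log_uploaded, network_up, overheat, psu_ok, safe_mode, temp_high, ticket_escalated} — 11 facts.

11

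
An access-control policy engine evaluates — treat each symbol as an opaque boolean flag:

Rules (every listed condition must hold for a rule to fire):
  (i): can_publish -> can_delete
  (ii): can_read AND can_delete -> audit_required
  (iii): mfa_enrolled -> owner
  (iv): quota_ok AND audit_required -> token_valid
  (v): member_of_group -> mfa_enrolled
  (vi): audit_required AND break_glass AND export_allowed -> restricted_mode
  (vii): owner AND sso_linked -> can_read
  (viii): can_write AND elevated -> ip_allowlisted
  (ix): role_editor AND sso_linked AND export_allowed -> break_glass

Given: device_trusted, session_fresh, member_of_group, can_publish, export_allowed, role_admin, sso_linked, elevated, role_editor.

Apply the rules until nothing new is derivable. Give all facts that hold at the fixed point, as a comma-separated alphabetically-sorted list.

Round 1 fires (i), (v), (ix), giving can_delete, mfa_enrolled, break_glass.
Round 2 fires (iii), giving owner.
Round 3 fires (vii), giving can_read.
Round 4 fires (ii), giving audit_required.
Round 5 fires (vi), giving restricted_mode.

audit_required, break_glass, can_delete, can_publish, can_read, device_trusted, elevated, export_allowed, member_of_group, mfa_enrolled, owner, restricted_mode, role_admin, role_editor, session_fresh, sso_linked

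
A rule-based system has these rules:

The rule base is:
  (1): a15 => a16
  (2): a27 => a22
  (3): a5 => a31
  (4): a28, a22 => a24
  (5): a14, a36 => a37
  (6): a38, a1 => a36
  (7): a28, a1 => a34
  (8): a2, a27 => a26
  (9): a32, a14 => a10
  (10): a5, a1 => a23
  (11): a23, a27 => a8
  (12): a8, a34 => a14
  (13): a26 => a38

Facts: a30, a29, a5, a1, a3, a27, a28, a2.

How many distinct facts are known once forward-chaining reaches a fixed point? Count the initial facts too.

Round 1: (2) [a27 => a22]; (3) [a5 => a31]; (7) [a28, a1 => a34]; (8) [a2, a27 => a26]; (10) [a5, a1 => a23]. Adds a22, a31, a34, a26, a23.
Round 2: (4) [a28, a22 => a24]; (11) [a23, a27 => a8]; (13) [a26 => a38]. Adds a24, a8, a38.
Round 3: (6) [a38, a1 => a36]; (12) [a8, a34 => a14]. Adds a36, a14.
Round 4: (5) [a14, a36 => a37]. Adds a37.
Closure: {a1, a14, a2, a22, a23, a24, a26, a27, a28, a29, a3, a30, a31, a34, a36, a37, a38, a5, a8} — 19 facts.

19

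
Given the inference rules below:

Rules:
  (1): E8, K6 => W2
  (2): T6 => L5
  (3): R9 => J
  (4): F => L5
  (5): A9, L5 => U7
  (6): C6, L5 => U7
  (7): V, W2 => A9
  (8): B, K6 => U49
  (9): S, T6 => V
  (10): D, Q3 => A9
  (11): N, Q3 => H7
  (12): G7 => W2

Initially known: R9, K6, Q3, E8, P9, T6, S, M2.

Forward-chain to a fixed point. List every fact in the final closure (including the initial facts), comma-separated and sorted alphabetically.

A9, E8, J, K6, L5, M2, P9, Q3, R9, S, T6, U7, V, W2

Round 1: (1) [E8, K6 => W2]; (2) [T6 => L5]; (3) [R9 => J]; (9) [S, T6 => V]. New: W2, L5, J, V.
Round 2: (7) [V, W2 => A9]. New: A9.
Round 3: (5) [A9, L5 => U7]. New: U7.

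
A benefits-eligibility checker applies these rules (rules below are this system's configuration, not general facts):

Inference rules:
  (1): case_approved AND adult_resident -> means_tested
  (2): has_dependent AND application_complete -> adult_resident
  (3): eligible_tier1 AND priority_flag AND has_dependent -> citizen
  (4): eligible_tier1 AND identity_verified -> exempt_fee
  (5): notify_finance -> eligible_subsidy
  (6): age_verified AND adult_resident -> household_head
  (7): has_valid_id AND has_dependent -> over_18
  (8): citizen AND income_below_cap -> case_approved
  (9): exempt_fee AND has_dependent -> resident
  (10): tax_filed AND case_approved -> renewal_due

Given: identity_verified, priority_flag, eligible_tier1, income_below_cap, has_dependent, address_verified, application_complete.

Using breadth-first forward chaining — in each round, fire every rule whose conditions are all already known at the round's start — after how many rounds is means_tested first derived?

Round 1: (2) [has_dependent AND application_complete -> adult_resident]; (3) [eligible_tier1 AND priority_flag AND has_dependent -> citizen]; (4) [eligible_tier1 AND identity_verified -> exempt_fee]. Adds adult_resident, citizen, exempt_fee.
Round 2: (8) [citizen AND income_below_cap -> case_approved]; (9) [exempt_fee AND has_dependent -> resident]. Adds case_approved, resident.
Round 3: (1) [case_approved AND adult_resident -> means_tested]. Adds means_tested.
means_tested first appears in round 3.

3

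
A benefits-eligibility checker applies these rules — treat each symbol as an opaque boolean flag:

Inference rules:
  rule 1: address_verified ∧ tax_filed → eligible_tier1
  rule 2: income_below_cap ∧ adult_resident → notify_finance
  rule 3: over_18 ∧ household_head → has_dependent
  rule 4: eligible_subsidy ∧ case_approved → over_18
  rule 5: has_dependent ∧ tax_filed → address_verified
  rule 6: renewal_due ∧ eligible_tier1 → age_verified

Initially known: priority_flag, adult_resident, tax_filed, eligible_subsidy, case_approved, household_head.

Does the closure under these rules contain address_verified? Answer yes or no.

[1] rule 4 [eligible_subsidy ∧ case_approved → over_18]. ⇒ new: over_18.
[2] rule 3 [over_18 ∧ household_head → has_dependent]. ⇒ new: has_dependent.
[3] rule 5 [has_dependent ∧ tax_filed → address_verified]. ⇒ new: address_verified.
[4] rule 1 [address_verified ∧ tax_filed → eligible_tier1]. ⇒ new: eligible_tier1.
address_verified appears in round 3, so it is derivable.

yes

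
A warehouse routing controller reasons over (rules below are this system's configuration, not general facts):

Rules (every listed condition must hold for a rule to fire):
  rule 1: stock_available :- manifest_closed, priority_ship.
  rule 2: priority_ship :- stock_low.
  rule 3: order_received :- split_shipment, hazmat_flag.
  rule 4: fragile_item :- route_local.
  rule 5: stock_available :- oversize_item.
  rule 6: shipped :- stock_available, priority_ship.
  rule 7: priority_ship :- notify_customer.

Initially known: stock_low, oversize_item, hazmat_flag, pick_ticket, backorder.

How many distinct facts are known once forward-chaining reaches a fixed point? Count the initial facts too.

8

Round 1: rule 2 [priority_ship :- stock_low.]; rule 5 [stock_available :- oversize_item.]. New: priority_ship, stock_available.
Round 2: rule 6 [shipped :- stock_available, priority_ship.]. New: shipped.
Closure: {backorder, hazmat_flag, oversize_item, pick_ticket, priority_ship, shipped, stock_available, stock_low} — 8 facts.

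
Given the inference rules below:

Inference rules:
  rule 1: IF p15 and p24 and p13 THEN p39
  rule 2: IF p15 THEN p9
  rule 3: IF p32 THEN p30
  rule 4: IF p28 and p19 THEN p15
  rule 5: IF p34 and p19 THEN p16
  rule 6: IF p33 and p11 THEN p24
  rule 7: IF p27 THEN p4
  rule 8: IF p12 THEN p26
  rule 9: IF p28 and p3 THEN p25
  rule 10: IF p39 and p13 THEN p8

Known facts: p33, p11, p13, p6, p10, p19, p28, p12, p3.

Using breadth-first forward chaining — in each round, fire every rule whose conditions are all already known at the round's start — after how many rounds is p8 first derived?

Round 1 fires rule 4, rule 6, rule 8, rule 9, giving p15, p24, p26, p25.
Round 2 fires rule 1, rule 2, giving p39, p9.
Round 3 fires rule 10, giving p8.
p8 first appears in round 3.

3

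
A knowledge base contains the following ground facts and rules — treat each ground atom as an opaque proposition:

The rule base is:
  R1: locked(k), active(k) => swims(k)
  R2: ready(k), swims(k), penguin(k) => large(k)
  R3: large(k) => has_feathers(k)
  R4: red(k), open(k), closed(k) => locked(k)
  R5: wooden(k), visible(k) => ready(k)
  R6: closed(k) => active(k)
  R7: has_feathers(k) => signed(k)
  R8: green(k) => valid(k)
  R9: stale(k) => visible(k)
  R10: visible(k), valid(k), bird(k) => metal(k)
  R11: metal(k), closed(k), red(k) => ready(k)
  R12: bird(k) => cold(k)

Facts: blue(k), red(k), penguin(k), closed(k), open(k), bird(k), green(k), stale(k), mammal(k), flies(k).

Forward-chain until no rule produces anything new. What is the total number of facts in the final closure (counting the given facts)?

21

Round 1: R4 [red(k), open(k), closed(k) => locked(k)]; R6 [closed(k) => active(k)]; R8 [green(k) => valid(k)]; R9 [stale(k) => visible(k)]; R12 [bird(k) => cold(k)]. New: locked(k), active(k), valid(k), visible(k), cold(k).
Round 2: R1 [locked(k), active(k) => swims(k)]; R10 [visible(k), valid(k), bird(k) => metal(k)]. New: swims(k), metal(k).
Round 3: R11 [metal(k), closed(k), red(k) => ready(k)]. New: ready(k).
Round 4: R2 [ready(k), swims(k), penguin(k) => large(k)]. New: large(k).
Round 5: R3 [large(k) => has_feathers(k)]. New: has_feathers(k).
Round 6: R7 [has_feathers(k) => signed(k)]. New: signed(k).
Closure: {active(k), bird(k), blue(k), closed(k), cold(k), flies(k), green(k), has_feathers(k), large(k), locked(k), mammal(k), metal(k), open(k), penguin(k), ready(k), red(k), signed(k), stale(k), swims(k), valid(k), visible(k)} — 21 facts.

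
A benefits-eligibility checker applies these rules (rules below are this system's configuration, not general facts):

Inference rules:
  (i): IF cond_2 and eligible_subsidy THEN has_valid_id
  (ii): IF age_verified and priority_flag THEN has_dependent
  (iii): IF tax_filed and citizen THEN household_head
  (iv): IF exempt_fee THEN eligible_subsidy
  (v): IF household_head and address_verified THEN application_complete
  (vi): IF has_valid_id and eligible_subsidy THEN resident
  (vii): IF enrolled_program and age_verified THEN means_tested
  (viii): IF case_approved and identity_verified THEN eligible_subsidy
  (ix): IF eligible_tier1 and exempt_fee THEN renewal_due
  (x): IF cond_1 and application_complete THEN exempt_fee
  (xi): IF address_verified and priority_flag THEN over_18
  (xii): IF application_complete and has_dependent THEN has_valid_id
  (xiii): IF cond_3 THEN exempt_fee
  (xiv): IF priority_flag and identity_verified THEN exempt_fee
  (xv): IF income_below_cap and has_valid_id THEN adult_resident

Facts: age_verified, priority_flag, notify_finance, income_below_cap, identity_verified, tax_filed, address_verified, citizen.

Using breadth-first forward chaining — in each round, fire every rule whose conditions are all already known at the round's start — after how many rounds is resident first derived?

4

[1] (ii) [IF age_verified and priority_flag THEN has_dependent]; (iii) [IF tax_filed and citizen THEN household_head]; (xi) [IF address_verified and priority_flag THEN over_18]; (xiv) [IF priority_flag and identity_verified THEN exempt_fee]. ⇒ new: has_dependent, household_head, over_18, exempt_fee.
[2] (iv) [IF exempt_fee THEN eligible_subsidy]; (v) [IF household_head and address_verified THEN application_complete]. ⇒ new: eligible_subsidy, application_complete.
[3] (xii) [IF application_complete and has_dependent THEN has_valid_id]. ⇒ new: has_valid_id.
[4] (vi) [IF has_valid_id and eligible_subsidy THEN resident]; (xv) [IF income_below_cap and has_valid_id THEN adult_resident]. ⇒ new: resident, adult_resident.
resident first appears in round 4.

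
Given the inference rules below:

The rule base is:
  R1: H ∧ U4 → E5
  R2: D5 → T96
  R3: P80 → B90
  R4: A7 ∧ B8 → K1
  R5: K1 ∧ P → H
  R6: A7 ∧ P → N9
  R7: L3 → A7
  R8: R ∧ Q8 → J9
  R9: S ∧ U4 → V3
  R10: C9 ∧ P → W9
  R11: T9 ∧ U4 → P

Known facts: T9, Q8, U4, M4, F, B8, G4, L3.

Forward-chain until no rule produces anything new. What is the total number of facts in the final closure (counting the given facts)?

Round 1 — R7, R11, derive A7, P.
Round 2 — R4, R6, derive K1, N9.
Round 3 — R5, derive H.
Round 4 — R1, derive E5.
Closure: {A7, B8, E5, F, G4, H, K1, L3, M4, N9, P, Q8, T9, U4} — 14 facts.

14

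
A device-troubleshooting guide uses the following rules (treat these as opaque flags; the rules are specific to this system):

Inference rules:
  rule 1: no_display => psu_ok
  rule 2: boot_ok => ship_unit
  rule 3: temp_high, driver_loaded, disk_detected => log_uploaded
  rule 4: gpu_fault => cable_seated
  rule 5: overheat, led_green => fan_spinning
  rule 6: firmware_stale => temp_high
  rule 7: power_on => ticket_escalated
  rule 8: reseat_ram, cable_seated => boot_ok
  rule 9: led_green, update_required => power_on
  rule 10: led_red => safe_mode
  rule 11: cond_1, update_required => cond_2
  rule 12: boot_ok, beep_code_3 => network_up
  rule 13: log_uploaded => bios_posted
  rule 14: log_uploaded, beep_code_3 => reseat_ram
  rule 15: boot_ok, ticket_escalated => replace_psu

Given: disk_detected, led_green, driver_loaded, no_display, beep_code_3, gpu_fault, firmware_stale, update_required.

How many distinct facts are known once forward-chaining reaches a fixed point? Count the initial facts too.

20

Round 1 fires rule 1, rule 4, rule 6, rule 9, giving psu_ok, cable_seated, temp_high, power_on.
Round 2 fires rule 3, rule 7, giving log_uploaded, ticket_escalated.
Round 3 fires rule 13, rule 14, giving bios_posted, reseat_ram.
Round 4 fires rule 8, giving boot_ok.
Round 5 fires rule 2, rule 12, rule 15, giving ship_unit, network_up, replace_psu.
Closure: {beep_code_3, bios_posted, boot_ok, cable_seated, disk_detected, driver_loaded, firmware_stale, gpu_fault, led_green, log_uploaded, network_up, no_display, power_on, psu_ok, replace_psu, reseat_ram, ship_unit, temp_high, ticket_escalated, update_required} — 20 facts.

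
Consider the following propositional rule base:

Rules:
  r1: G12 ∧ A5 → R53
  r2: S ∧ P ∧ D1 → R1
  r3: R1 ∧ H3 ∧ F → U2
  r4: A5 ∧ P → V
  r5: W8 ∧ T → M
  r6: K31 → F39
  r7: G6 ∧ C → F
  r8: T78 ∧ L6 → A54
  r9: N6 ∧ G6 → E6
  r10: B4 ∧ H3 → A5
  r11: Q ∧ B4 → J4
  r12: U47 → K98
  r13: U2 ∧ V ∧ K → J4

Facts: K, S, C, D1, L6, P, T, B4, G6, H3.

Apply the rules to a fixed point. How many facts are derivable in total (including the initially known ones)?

16

Round 1: r2 [S ∧ P ∧ D1 → R1]; r7 [G6 ∧ C → F]; r10 [B4 ∧ H3 → A5]. Adds R1, F, A5.
Round 2: r3 [R1 ∧ H3 ∧ F → U2]; r4 [A5 ∧ P → V]. Adds U2, V.
Round 3: r13 [U2 ∧ V ∧ K → J4]. Adds J4.
Closure: {A5, B4, C, D1, F, G6, H3, J4, K, L6, P, R1, S, T, U2, V} — 16 facts.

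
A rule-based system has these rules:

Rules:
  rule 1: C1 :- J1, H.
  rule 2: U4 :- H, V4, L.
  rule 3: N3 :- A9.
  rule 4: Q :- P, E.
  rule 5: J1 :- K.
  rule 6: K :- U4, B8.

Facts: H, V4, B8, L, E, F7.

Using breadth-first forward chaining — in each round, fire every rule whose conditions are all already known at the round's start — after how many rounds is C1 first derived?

4

[1] rule 2 [U4 :- H, V4, L.]. ⇒ new: U4.
[2] rule 6 [K :- U4, B8.]. ⇒ new: K.
[3] rule 5 [J1 :- K.]. ⇒ new: J1.
[4] rule 1 [C1 :- J1, H.]. ⇒ new: C1.
C1 first appears in round 4.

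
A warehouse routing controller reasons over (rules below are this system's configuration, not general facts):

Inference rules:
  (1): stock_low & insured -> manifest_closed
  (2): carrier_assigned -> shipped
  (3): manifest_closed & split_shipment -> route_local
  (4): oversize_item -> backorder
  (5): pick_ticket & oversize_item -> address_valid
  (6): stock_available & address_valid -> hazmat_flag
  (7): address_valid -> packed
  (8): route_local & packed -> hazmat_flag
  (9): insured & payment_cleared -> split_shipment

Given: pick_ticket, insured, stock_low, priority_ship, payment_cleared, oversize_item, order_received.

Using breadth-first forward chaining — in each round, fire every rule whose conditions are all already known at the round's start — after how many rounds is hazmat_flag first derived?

Round 1: (1) [stock_low & insured -> manifest_closed]; (4) [oversize_item -> backorder]; (5) [pick_ticket & oversize_item -> address_valid]; (9) [insured & payment_cleared -> split_shipment]. Adds manifest_closed, backorder, address_valid, split_shipment.
Round 2: (3) [manifest_closed & split_shipment -> route_local]; (7) [address_valid -> packed]. Adds route_local, packed.
Round 3: (8) [route_local & packed -> hazmat_flag]. Adds hazmat_flag.
hazmat_flag first appears in round 3.

3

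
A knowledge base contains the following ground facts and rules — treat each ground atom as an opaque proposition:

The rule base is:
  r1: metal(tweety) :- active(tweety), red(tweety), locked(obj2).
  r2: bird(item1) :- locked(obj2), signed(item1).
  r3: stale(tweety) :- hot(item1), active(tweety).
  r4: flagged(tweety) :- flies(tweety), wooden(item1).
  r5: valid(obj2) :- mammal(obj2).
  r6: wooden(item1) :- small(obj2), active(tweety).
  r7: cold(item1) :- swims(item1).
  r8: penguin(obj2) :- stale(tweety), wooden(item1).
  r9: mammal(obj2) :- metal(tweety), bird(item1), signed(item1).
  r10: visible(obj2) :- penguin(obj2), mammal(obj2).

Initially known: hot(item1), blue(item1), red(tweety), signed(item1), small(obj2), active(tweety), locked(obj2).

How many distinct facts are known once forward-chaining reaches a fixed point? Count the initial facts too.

Round 1 fires r1, r2, r3, r6, giving metal(tweety), bird(item1), stale(tweety), wooden(item1).
Round 2 fires r8, r9, giving penguin(obj2), mammal(obj2).
Round 3 fires r5, r10, giving valid(obj2), visible(obj2).
Closure: {active(tweety), bird(item1), blue(item1), hot(item1), locked(obj2), mammal(obj2), metal(tweety), penguin(obj2), red(tweety), signed(item1), small(obj2), stale(tweety), valid(obj2), visible(obj2), wooden(item1)} — 15 facts.

15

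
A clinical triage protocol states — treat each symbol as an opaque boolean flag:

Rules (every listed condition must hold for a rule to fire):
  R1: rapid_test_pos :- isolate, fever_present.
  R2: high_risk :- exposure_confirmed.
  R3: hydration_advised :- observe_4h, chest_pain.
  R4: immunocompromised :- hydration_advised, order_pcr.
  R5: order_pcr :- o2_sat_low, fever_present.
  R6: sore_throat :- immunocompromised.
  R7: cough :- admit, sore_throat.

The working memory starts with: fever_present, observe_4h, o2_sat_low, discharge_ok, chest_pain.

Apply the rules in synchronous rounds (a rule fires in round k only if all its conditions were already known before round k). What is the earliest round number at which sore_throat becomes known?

Round 1 fires R3, R5, giving hydration_advised, order_pcr.
Round 2 fires R4, giving immunocompromised.
Round 3 fires R6, giving sore_throat.
sore_throat first appears in round 3.

3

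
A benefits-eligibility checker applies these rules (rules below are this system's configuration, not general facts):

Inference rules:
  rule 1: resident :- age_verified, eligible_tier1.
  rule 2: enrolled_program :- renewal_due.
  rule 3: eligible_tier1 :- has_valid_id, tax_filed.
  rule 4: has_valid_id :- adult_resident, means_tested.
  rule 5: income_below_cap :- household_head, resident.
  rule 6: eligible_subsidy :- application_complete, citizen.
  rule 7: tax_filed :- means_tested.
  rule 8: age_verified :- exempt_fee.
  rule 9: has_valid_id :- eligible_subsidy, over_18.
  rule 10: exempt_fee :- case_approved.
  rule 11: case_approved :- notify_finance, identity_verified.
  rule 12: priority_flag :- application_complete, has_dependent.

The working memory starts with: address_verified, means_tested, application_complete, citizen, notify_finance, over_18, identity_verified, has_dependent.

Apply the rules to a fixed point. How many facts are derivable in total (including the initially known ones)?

17

Round 1: rule 6 [eligible_subsidy :- application_complete, citizen.]; rule 7 [tax_filed :- means_tested.]; rule 11 [case_approved :- notify_finance, identity_verified.]; rule 12 [priority_flag :- application_complete, has_dependent.]. Adds eligible_subsidy, tax_filed, case_approved, priority_flag.
Round 2: rule 9 [has_valid_id :- eligible_subsidy, over_18.]; rule 10 [exempt_fee :- case_approved.]. Adds has_valid_id, exempt_fee.
Round 3: rule 3 [eligible_tier1 :- has_valid_id, tax_filed.]; rule 8 [age_verified :- exempt_fee.]. Adds eligible_tier1, age_verified.
Round 4: rule 1 [resident :- age_verified, eligible_tier1.]. Adds resident.
Closure: {address_verified, age_verified, application_complete, case_approved, citizen, eligible_subsidy, eligible_tier1, exempt_fee, has_dependent, has_valid_id, identity_verified, means_tested, notify_finance, over_18, priority_flag, resident, tax_filed} — 17 facts.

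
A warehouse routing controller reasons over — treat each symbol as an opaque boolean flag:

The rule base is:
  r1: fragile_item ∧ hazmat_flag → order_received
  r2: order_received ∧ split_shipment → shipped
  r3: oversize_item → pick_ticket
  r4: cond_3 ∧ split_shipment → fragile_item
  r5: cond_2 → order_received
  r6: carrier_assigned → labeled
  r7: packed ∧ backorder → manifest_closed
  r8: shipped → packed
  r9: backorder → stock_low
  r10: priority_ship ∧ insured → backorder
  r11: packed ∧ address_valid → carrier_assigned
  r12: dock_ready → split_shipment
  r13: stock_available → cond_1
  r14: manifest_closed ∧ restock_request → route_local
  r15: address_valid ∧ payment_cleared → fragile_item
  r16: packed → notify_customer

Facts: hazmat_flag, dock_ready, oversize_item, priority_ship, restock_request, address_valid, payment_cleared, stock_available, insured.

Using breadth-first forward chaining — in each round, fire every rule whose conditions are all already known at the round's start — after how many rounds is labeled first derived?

6

Round 1 fires r3, r10, r12, r13, r15, giving pick_ticket, backorder, split_shipment, cond_1, fragile_item.
Round 2 fires r1, r9, giving order_received, stock_low.
Round 3 fires r2, giving shipped.
Round 4 fires r8, giving packed.
Round 5 fires r7, r11, r16, giving manifest_closed, carrier_assigned, notify_customer.
Round 6 fires r6, r14, giving labeled, route_local.
labeled first appears in round 6.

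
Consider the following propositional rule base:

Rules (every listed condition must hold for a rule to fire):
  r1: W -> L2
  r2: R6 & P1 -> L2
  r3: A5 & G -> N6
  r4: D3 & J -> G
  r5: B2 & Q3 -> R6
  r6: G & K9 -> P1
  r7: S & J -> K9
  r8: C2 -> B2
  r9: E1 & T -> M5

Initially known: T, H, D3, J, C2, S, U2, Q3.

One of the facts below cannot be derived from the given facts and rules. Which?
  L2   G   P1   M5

Round 1 fires r4, r7, r8, giving G, K9, B2.
Round 2 fires r5, r6, giving R6, P1.
Round 3 fires r2, giving L2.
Derived: P1 (round 2), G (round 1), L2 (round 3). M5 never appears in any round.

M5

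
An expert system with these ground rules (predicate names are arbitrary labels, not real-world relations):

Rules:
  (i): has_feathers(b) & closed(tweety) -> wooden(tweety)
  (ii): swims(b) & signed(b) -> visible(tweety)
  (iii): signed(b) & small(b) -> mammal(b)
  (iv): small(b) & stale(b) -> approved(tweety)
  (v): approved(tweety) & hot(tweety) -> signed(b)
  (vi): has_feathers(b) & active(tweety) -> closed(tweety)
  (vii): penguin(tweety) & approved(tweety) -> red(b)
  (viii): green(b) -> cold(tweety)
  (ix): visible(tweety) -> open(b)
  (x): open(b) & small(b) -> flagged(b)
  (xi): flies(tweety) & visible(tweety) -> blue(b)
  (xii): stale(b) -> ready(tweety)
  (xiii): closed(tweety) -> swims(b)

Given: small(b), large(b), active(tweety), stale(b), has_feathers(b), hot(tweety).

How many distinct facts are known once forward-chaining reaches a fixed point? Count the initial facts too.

16

[1] (iv) [small(b) & stale(b) -> approved(tweety)]; (vi) [has_feathers(b) & active(tweety) -> closed(tweety)]; (xii) [stale(b) -> ready(tweety)]. ⇒ new: approved(tweety), closed(tweety), ready(tweety).
[2] (i) [has_feathers(b) & closed(tweety) -> wooden(tweety)]; (v) [approved(tweety) & hot(tweety) -> signed(b)]; (xiii) [closed(tweety) -> swims(b)]. ⇒ new: wooden(tweety), signed(b), swims(b).
[3] (ii) [swims(b) & signed(b) -> visible(tweety)]; (iii) [signed(b) & small(b) -> mammal(b)]. ⇒ new: visible(tweety), mammal(b).
[4] (ix) [visible(tweety) -> open(b)]. ⇒ new: open(b).
[5] (x) [open(b) & small(b) -> flagged(b)]. ⇒ new: flagged(b).
Closure: {active(tweety), approved(tweety), closed(tweety), flagged(b), has_feathers(b), hot(tweety), large(b), mammal(b), open(b), ready(tweety), signed(b), small(b), stale(b), swims(b), visible(tweety), wooden(tweety)} — 16 facts.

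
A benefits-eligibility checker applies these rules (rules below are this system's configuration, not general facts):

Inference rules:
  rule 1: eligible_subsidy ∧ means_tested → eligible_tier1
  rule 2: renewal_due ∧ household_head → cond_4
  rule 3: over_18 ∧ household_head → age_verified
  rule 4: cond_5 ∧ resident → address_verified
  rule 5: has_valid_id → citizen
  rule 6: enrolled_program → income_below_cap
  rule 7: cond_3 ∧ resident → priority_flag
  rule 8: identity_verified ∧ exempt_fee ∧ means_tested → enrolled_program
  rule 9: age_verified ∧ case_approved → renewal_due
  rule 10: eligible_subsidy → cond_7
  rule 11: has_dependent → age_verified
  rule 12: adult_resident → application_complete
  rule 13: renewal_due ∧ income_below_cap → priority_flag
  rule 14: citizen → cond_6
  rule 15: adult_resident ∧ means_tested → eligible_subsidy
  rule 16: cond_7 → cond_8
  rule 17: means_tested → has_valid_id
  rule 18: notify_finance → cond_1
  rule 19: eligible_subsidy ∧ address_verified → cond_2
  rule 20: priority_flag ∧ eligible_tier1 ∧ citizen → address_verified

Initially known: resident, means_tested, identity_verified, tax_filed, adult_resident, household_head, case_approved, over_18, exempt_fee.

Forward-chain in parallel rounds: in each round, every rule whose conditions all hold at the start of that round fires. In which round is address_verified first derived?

4

Round 1 — rule 3, rule 8, rule 12, rule 15, rule 17, derive age_verified, enrolled_program, application_complete, eligible_subsidy, has_valid_id.
Round 2 — rule 1, rule 5, rule 6, rule 9, rule 10, derive eligible_tier1, citizen, income_below_cap, renewal_due, cond_7.
Round 3 — rule 2, rule 13, rule 14, rule 16, derive cond_4, priority_flag, cond_6, cond_8.
Round 4 — rule 20, derive address_verified.
address_verified first appears in round 4.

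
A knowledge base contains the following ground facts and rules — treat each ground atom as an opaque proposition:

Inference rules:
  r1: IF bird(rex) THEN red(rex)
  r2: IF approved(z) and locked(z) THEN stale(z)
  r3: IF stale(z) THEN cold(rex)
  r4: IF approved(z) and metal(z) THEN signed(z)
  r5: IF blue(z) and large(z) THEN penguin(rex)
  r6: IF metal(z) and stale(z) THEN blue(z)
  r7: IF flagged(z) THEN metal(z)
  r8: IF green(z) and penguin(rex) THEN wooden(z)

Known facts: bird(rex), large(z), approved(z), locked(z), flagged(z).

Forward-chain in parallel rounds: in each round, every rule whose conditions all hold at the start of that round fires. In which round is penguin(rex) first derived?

[1] r1 [IF bird(rex) THEN red(rex)]; r2 [IF approved(z) and locked(z) THEN stale(z)]; r7 [IF flagged(z) THEN metal(z)]. ⇒ new: red(rex), stale(z), metal(z).
[2] r3 [IF stale(z) THEN cold(rex)]; r4 [IF approved(z) and metal(z) THEN signed(z)]; r6 [IF metal(z) and stale(z) THEN blue(z)]. ⇒ new: cold(rex), signed(z), blue(z).
[3] r5 [IF blue(z) and large(z) THEN penguin(rex)]. ⇒ new: penguin(rex).
penguin(rex) first appears in round 3.

3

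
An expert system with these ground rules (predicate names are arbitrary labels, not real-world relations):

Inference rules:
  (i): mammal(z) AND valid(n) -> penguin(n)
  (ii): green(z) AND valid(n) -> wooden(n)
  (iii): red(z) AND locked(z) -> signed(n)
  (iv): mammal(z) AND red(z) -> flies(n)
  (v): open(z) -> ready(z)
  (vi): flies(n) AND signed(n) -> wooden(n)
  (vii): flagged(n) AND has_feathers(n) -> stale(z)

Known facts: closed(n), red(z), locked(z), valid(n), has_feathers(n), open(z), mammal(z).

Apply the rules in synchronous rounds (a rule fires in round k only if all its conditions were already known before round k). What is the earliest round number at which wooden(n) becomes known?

[1] (i) [mammal(z) AND valid(n) -> penguin(n)]; (iii) [red(z) AND locked(z) -> signed(n)]; (iv) [mammal(z) AND red(z) -> flies(n)]; (v) [open(z) -> ready(z)]. ⇒ new: penguin(n), signed(n), flies(n), ready(z).
[2] (vi) [flies(n) AND signed(n) -> wooden(n)]. ⇒ new: wooden(n).
wooden(n) first appears in round 2.

2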